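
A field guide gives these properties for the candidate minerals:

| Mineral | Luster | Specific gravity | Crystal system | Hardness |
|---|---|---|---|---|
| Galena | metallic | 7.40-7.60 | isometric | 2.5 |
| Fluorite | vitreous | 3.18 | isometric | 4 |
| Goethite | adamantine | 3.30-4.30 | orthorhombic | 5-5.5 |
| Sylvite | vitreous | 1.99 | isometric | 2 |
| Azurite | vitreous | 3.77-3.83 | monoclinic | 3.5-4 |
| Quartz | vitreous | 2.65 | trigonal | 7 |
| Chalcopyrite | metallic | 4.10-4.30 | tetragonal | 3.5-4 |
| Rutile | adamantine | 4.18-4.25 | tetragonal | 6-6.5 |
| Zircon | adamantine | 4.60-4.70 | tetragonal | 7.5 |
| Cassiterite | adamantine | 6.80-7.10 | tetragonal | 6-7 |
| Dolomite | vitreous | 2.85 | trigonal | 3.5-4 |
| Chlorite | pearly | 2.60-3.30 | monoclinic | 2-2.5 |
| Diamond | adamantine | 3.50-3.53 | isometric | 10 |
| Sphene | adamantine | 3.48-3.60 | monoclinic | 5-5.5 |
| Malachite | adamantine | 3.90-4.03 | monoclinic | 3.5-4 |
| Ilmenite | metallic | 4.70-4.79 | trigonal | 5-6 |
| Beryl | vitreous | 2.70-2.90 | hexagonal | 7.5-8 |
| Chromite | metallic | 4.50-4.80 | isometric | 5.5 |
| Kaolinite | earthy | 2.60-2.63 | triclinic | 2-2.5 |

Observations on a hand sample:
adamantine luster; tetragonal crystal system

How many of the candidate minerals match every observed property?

Adamantine luster: Goethite, Rutile, Zircon, Cassiterite, Diamond, Sphene, Malachite remain.
Tetragonal crystal system: Rutile, Zircon, Cassiterite remain.
Remaining candidates: Cassiterite, Rutile, Zircon.
That is 3 minerals.

3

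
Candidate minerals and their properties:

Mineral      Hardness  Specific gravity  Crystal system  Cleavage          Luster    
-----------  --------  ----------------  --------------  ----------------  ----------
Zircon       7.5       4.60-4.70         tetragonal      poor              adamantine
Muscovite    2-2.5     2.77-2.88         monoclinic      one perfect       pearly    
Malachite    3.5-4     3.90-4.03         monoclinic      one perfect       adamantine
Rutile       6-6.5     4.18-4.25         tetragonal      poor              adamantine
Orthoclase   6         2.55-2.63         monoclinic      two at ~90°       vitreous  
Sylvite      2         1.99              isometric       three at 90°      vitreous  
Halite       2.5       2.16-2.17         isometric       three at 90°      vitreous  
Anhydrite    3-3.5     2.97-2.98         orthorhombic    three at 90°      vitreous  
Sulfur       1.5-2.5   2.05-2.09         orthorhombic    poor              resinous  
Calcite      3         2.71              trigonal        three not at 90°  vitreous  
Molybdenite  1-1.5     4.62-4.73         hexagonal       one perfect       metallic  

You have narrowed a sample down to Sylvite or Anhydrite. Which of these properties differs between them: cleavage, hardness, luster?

hardness

Cleavage: both three at 90° — identical.
Hardness: Sylvite 2, Anhydrite 3-3.5 — these differ.
Luster: both vitreous — identical.
Of the listed properties, hardness is the one that separates them.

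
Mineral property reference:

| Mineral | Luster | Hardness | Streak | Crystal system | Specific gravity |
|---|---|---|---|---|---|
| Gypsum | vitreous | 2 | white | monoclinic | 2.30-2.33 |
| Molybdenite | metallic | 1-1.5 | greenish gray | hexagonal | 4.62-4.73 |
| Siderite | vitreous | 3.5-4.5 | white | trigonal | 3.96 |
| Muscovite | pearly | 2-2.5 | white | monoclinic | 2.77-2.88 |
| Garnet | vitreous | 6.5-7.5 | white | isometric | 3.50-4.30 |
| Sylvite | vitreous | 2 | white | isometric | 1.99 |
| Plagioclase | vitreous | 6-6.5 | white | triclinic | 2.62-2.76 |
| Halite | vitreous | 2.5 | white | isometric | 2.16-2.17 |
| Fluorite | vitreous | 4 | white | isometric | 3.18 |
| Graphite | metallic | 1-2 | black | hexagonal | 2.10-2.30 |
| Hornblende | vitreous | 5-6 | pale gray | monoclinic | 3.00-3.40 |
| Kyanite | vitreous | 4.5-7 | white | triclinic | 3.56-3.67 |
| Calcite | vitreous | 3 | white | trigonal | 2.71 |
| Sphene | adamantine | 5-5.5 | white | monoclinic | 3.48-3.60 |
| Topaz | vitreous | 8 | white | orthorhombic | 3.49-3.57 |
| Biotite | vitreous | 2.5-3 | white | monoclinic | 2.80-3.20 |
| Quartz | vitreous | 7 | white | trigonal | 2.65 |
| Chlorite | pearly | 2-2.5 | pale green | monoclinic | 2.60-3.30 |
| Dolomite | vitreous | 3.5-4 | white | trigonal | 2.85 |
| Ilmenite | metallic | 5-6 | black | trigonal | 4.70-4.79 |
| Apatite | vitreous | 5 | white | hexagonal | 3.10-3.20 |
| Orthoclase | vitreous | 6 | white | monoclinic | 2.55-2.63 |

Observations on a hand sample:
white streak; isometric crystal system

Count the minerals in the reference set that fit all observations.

4

White streak excludes Molybdenite, Graphite, Hornblende, Chlorite, Ilmenite.
Isometric crystal system — only Garnet, Sylvite, Halite, Fluorite remain.
The minerals that satisfy all observations are Fluorite, Garnet, Halite, Sylvite.
That is 4 minerals.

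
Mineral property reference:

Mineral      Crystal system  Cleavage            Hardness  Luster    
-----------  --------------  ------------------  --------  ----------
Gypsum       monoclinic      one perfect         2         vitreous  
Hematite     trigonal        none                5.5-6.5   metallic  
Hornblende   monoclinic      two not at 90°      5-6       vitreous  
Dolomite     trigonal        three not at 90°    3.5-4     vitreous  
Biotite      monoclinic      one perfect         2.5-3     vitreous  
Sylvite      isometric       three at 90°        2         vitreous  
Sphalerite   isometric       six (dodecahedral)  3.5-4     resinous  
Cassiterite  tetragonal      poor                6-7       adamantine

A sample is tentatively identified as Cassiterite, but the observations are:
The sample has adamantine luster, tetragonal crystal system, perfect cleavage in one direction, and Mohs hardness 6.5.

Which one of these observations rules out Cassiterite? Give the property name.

cleavage

Adamantine luster: Cassiterite has adamantine luster — matches.
Tetragonal crystal system: Cassiterite has tetragonal system — matches.
Perfect cleavage in one direction: Cassiterite has cleavage poor — inconsistent.
Mohs hardness 6.5: Cassiterite has hardness 6-7 — matches.
Everything matches except the cleavage.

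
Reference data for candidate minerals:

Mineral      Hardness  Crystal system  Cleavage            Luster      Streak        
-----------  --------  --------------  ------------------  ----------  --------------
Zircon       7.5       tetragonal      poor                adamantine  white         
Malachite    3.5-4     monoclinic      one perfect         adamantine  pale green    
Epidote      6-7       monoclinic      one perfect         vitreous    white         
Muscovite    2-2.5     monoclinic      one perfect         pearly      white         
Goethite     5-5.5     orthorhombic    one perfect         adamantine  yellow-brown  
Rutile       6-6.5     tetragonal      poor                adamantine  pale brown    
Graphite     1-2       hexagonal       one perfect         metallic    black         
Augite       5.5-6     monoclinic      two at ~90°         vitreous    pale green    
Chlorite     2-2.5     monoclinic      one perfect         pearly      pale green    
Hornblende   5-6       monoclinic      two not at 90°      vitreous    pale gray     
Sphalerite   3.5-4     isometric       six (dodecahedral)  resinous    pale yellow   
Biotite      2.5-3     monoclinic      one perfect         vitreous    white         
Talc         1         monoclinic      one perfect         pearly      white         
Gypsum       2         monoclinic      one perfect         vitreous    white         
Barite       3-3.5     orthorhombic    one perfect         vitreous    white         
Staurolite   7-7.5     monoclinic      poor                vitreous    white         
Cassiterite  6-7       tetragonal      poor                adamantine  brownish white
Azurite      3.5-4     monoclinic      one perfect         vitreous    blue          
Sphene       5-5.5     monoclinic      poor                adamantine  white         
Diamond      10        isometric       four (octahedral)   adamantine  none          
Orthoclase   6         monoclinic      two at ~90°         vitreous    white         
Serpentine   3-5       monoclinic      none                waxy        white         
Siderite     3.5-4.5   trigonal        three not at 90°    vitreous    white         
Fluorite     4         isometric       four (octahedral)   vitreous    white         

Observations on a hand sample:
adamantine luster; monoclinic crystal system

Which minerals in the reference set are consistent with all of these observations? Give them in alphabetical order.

Malachite, Sphene

Adamantine luster — leaves Zircon, Malachite, Goethite, Rutile, Cassiterite, Sphene, Diamond.
Monoclinic crystal system — only Malachite, Sphene remain.
Remaining candidates: Malachite, Sphene.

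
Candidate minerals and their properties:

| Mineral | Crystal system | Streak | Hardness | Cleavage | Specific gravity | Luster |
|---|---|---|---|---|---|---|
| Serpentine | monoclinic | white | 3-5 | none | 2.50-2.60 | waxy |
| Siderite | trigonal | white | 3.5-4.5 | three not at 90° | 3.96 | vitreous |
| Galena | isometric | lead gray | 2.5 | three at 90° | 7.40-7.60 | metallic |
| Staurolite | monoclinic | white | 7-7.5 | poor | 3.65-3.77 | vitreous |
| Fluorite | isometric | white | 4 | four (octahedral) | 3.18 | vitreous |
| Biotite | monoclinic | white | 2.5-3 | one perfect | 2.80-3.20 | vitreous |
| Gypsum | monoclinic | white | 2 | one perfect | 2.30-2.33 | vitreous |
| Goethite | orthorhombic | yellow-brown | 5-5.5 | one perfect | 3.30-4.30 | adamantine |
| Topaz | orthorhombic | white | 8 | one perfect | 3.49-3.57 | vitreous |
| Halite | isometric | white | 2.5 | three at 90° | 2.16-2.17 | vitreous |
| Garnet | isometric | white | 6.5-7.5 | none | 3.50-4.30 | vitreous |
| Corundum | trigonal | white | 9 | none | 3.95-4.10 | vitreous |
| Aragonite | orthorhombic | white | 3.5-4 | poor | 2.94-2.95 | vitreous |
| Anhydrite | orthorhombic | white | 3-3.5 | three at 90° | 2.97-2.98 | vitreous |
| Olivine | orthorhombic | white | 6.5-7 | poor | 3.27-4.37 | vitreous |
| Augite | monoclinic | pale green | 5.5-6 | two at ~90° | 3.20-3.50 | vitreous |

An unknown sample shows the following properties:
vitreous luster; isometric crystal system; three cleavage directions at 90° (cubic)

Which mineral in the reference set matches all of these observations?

Halite

Vitreous luster rules out Serpentine, Galena, Goethite.
Isometric crystal system — only Fluorite, Halite, Garnet remain.
Three cleavage directions at 90° (cubic) — narrows the field to Halite.
The only mineral consistent with every observation is Halite.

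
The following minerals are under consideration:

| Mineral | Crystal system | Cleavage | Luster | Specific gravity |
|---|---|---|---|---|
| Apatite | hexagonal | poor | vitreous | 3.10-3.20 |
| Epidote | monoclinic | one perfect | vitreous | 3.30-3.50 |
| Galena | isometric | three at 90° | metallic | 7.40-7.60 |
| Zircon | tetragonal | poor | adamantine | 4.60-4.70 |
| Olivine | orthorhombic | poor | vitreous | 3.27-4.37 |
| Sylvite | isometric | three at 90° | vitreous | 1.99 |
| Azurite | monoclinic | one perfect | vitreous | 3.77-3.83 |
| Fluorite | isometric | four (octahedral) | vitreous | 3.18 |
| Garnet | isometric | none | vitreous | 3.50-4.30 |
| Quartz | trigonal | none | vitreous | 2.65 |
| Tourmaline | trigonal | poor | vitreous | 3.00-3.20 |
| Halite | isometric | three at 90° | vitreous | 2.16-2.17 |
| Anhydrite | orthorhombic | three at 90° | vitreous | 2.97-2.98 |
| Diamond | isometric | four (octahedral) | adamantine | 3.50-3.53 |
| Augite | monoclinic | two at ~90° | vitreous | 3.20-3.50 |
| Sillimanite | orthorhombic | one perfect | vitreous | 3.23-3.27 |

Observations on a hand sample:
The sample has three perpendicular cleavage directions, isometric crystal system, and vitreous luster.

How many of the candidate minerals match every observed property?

Three perpendicular cleavage directions: leaves Galena, Sylvite, Halite, Anhydrite.
Isometric crystal system eliminates Anhydrite.
Vitreous luster excludes Galena.
Consistent with every observation: Halite, Sylvite.
That is 2 minerals.

2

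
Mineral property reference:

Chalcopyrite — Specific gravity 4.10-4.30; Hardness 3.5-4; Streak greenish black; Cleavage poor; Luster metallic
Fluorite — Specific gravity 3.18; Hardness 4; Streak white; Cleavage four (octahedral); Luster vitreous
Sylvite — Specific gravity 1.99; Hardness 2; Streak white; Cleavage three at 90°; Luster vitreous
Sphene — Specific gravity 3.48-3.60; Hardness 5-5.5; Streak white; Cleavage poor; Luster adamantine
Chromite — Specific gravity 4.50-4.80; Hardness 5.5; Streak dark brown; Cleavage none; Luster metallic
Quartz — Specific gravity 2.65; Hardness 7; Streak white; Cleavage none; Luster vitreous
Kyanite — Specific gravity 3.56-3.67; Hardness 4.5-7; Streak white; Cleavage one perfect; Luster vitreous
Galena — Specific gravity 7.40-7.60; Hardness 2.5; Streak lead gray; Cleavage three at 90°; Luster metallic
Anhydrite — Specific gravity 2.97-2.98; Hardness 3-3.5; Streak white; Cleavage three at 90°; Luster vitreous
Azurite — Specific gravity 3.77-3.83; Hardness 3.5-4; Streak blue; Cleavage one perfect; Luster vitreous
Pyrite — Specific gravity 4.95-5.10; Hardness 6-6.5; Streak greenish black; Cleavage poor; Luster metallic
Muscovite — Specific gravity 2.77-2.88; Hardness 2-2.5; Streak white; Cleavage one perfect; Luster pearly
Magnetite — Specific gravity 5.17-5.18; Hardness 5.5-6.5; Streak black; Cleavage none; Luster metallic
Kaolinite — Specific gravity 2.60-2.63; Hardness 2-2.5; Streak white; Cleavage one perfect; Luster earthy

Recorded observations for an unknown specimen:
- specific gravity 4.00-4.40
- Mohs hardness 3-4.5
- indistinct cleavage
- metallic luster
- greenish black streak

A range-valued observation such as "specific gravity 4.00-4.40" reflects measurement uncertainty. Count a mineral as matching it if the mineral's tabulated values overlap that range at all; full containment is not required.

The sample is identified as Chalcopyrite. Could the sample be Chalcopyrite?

Yes

Specific gravity 4.00-4.40 — agrees with Chalcopyrite (SG 4.10-4.30).
Mohs hardness 3-4.5 — agrees with Chalcopyrite (hardness 3.5-4).
Indistinct cleavage — agrees with Chalcopyrite (cleavage poor).
Metallic luster — agrees with Chalcopyrite (metallic luster).
Greenish black streak — agrees with Chalcopyrite (greenish black streak).
Nothing contradicts Chalcopyrite.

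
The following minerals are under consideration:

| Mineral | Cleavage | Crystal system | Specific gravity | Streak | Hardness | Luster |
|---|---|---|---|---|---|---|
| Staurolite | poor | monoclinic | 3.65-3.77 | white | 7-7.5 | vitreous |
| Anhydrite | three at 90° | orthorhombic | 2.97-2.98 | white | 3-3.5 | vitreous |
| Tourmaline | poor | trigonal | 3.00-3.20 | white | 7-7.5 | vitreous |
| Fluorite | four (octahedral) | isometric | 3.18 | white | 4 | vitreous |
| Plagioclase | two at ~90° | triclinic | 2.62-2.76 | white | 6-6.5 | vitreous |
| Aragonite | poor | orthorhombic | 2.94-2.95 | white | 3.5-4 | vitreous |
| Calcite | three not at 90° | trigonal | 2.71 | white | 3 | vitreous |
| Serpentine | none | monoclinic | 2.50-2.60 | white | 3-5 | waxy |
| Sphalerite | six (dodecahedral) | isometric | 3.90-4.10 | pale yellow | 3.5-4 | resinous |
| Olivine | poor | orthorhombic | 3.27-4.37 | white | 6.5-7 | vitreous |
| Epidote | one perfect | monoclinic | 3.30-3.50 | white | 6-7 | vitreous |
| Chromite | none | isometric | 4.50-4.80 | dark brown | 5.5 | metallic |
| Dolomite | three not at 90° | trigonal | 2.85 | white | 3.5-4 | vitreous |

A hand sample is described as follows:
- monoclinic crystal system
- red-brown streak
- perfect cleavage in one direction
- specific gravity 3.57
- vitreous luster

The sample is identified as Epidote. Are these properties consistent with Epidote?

Monoclinic crystal system — consistent with Epidote (monoclinic system).
Red-brown streak — Epidote has white streak; a mismatch.
Perfect cleavage in one direction — consistent with Epidote (cleavage one perfect).
Specific gravity 3.57 — Epidote has SG 3.30-3.50; a mismatch.
Vitreous luster — consistent with Epidote (vitreous luster).
2 of the observed properties are inconsistent with Epidote.

No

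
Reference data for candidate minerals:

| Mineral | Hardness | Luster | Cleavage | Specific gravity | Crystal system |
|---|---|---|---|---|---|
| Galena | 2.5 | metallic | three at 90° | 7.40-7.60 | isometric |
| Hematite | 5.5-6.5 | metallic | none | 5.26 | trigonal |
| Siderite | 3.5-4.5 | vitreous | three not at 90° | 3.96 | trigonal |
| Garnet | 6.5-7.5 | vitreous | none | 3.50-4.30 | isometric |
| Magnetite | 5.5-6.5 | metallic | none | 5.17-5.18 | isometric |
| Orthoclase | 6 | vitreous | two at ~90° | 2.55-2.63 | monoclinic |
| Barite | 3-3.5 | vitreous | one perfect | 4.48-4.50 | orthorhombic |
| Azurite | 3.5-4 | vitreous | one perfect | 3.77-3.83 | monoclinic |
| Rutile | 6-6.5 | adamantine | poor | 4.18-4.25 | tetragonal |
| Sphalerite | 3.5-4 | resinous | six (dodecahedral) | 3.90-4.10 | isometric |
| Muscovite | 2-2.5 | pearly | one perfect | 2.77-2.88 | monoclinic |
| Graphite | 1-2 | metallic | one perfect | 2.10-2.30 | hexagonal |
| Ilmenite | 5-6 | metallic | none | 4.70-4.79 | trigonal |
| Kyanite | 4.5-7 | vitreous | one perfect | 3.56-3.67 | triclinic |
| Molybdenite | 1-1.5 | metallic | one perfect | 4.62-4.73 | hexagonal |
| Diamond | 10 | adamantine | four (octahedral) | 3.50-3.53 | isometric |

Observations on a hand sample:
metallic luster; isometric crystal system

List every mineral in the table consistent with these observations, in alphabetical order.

Galena, Magnetite

Metallic luster: narrows the field to Galena, Hematite, Magnetite, Graphite, Ilmenite, Molybdenite.
Isometric crystal system: Galena, Magnetite remain.
Remaining candidates: Galena, Magnetite.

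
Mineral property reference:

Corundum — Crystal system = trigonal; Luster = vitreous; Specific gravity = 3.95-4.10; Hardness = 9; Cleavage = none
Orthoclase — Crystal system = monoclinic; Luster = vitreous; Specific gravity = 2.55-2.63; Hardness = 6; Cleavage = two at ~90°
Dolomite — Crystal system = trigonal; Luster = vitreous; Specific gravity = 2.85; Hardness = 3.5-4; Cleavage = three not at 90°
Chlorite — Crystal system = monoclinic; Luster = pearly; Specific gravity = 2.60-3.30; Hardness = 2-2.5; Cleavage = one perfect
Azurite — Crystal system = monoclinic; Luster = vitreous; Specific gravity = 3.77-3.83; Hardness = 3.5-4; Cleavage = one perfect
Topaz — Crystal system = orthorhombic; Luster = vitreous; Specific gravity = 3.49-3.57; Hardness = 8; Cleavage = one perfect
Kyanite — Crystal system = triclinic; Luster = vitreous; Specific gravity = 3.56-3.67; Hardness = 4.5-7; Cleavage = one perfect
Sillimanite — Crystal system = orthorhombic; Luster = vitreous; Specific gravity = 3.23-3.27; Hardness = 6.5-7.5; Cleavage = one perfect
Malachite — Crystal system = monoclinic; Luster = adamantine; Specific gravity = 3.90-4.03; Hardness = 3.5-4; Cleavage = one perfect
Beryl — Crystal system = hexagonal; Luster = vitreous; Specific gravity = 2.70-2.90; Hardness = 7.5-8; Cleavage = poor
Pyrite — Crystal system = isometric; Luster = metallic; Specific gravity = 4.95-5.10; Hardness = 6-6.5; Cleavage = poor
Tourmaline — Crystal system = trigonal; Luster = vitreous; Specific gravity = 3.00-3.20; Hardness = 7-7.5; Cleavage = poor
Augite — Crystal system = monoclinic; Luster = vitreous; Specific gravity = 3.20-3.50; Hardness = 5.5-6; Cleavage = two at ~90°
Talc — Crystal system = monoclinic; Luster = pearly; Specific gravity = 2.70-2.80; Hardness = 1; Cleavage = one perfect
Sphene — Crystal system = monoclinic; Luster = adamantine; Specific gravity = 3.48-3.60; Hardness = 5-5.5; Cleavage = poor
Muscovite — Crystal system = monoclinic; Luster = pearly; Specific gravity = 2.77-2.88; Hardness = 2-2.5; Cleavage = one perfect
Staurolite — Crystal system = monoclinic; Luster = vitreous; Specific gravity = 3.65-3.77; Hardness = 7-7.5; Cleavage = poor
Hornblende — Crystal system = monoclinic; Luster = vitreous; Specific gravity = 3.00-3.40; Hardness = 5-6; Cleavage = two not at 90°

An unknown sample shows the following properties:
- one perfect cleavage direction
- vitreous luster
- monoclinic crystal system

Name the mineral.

Azurite

One perfect cleavage direction — leaves Chlorite, Azurite, Topaz, Kyanite, Sillimanite, Malachite, Talc, Muscovite.
Vitreous luster rules out Chlorite, Malachite, Talc, Muscovite.
Monoclinic crystal system — narrows the field to Azurite.
The only mineral consistent with every observation is Azurite.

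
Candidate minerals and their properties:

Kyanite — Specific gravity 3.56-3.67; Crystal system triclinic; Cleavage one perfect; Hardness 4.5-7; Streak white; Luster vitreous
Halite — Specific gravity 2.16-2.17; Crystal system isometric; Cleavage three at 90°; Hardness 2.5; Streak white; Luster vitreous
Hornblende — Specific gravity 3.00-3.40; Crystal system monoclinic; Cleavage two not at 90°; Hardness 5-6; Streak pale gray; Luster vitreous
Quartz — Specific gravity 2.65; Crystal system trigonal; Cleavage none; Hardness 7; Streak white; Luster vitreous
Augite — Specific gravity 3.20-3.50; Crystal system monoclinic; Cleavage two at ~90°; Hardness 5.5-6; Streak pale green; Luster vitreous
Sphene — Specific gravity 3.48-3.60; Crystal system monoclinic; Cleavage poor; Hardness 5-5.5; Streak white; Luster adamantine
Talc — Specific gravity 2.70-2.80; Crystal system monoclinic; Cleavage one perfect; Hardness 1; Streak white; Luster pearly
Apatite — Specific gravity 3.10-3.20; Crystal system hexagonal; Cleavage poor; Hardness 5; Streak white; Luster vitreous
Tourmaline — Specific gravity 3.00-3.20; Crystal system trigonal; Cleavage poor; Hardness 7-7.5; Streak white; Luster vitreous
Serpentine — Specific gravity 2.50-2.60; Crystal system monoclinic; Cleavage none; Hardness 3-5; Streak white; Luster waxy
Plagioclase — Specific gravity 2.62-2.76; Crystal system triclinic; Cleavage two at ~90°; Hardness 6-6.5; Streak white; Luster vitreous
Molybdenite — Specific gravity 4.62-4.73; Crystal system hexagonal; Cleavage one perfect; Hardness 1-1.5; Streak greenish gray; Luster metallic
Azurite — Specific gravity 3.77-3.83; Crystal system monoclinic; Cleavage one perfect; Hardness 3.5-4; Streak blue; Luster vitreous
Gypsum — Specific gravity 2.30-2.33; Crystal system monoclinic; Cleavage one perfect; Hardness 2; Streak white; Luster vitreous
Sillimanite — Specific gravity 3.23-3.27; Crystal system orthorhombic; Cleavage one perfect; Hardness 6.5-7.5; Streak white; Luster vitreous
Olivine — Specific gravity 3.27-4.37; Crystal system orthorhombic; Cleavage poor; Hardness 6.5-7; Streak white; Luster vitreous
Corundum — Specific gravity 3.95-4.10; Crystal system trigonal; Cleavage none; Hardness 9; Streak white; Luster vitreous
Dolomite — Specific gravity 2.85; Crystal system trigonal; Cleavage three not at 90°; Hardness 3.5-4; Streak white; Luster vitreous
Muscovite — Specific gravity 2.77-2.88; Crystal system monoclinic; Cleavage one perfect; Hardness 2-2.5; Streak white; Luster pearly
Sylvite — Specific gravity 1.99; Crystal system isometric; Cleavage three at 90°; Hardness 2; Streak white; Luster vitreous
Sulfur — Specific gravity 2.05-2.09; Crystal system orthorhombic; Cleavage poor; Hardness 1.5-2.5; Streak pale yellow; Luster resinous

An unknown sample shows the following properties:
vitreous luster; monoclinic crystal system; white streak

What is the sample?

Vitreous luster excludes Sphene, Talc, Serpentine, Molybdenite, Muscovite, Sulfur.
Monoclinic crystal system — narrows the field to Hornblende, Augite, Azurite, Gypsum.
White streak — Gypsum remains.
The only mineral consistent with every observation is Gypsum.

Gypsum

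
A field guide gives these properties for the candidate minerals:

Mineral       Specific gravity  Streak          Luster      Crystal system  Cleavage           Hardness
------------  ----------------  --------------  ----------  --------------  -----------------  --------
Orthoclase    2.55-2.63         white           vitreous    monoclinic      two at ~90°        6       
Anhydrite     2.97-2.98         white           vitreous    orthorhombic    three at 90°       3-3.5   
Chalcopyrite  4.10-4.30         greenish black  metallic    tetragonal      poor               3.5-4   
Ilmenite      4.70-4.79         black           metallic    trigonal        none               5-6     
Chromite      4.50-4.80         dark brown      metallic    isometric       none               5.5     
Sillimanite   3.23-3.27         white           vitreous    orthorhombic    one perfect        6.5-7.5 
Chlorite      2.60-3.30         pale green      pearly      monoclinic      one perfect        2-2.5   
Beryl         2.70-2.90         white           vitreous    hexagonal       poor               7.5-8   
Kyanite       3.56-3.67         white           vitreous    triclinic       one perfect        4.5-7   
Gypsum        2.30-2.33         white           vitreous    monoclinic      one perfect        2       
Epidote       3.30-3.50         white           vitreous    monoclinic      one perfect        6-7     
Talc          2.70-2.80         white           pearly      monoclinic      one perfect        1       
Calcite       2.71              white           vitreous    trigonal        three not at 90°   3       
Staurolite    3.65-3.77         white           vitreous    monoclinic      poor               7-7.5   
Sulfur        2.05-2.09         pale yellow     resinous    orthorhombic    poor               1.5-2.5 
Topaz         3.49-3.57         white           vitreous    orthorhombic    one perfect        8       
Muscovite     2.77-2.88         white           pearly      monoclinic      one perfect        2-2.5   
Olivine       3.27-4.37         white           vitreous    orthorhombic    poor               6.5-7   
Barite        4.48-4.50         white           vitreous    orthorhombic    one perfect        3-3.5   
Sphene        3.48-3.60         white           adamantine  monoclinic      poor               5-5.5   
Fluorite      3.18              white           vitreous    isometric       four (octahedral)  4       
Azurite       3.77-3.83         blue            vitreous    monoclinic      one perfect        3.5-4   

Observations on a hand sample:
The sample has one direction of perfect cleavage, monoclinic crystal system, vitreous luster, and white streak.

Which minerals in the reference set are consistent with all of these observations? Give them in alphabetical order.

Epidote, Gypsum

One direction of perfect cleavage: only Sillimanite, Chlorite, Kyanite, Gypsum, Epidote, Talc, Topaz, Muscovite, Barite, Azurite remain.
Monoclinic crystal system rules out Sillimanite, Kyanite, Topaz, Barite.
Vitreous luster is inconsistent with Chlorite, Talc, Muscovite.
White streak excludes Azurite.
Consistent with every observation: Epidote, Gypsum.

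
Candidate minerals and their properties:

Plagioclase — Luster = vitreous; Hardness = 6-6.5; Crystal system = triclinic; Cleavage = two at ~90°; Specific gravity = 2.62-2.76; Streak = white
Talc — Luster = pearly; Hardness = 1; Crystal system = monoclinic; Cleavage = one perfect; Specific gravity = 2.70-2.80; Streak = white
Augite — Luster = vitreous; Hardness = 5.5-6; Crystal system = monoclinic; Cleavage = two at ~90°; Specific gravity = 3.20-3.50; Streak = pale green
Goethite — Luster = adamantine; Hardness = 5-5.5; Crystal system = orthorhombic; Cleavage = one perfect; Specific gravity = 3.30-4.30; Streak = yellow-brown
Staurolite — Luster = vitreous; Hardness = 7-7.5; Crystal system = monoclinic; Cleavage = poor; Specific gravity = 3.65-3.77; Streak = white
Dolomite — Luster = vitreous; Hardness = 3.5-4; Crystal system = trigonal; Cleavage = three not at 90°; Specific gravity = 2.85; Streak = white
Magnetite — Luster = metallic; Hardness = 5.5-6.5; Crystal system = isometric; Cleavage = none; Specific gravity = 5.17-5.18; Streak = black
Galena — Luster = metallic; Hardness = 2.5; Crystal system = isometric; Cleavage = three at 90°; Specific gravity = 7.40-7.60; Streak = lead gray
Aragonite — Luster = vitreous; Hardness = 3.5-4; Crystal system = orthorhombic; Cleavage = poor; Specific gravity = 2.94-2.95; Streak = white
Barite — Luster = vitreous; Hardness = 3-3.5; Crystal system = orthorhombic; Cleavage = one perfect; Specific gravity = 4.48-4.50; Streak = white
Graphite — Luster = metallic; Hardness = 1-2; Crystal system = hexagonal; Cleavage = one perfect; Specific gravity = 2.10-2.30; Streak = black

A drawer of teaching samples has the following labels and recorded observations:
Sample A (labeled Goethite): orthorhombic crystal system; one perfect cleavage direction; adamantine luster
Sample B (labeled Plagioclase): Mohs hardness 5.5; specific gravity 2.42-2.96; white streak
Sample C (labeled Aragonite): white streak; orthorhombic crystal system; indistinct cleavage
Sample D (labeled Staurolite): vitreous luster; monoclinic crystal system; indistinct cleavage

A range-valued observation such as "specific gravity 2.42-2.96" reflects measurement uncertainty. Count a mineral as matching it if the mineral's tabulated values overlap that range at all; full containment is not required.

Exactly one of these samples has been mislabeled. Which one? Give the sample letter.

B

Sample A: every observation is compatible with the reference values for Goethite.
Sample B: Mohs hardness 5.5 is outside the reference for Plagioclase (hardness 6-6.5) — mislabeled.
Sample C: every observation is compatible with the reference values for Aragonite.
Sample D: every observation is compatible with the reference values for Staurolite.
Only sample B is inconsistent with its label.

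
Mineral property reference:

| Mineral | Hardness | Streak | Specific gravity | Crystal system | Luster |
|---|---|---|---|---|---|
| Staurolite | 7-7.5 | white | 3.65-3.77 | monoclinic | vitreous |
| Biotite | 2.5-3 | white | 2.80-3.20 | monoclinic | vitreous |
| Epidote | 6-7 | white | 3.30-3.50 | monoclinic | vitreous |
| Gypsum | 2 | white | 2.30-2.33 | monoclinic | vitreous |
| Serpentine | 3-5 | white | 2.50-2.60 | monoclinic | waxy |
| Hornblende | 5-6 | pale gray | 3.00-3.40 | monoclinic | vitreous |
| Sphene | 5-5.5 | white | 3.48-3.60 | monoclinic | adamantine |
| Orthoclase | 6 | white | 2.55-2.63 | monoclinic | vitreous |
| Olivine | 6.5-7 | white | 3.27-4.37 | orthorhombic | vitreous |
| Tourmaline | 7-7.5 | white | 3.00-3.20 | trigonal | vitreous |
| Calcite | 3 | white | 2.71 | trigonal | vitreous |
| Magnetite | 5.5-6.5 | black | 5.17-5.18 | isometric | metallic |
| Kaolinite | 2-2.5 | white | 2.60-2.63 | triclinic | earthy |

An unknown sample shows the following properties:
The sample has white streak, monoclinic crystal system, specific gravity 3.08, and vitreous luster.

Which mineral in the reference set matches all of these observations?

Biotite

White streak rules out Hornblende, Magnetite.
Monoclinic crystal system excludes Olivine, Tourmaline, Calcite, Kaolinite.
Specific gravity 3.08: Biotite remains.
Vitreous luster: consistent with all remaining minerals.
The only mineral consistent with every observation is Biotite.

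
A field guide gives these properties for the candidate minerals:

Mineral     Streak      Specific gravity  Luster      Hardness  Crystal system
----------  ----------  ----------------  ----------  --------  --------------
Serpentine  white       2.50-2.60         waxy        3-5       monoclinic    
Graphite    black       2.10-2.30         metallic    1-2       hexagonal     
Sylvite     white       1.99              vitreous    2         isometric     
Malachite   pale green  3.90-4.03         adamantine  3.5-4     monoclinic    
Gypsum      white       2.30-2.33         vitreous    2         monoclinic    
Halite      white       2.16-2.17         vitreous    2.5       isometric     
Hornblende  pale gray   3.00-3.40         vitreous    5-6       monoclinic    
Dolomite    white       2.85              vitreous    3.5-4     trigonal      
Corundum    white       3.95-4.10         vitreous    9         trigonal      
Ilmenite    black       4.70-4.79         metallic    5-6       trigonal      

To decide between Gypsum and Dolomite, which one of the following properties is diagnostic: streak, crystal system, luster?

crystal system

Streak: both white — identical.
Crystal system: Gypsum monoclinic, Dolomite trigonal — different.
Luster: both vitreous — identical.
Of the listed properties, crystal system is the one that separates them.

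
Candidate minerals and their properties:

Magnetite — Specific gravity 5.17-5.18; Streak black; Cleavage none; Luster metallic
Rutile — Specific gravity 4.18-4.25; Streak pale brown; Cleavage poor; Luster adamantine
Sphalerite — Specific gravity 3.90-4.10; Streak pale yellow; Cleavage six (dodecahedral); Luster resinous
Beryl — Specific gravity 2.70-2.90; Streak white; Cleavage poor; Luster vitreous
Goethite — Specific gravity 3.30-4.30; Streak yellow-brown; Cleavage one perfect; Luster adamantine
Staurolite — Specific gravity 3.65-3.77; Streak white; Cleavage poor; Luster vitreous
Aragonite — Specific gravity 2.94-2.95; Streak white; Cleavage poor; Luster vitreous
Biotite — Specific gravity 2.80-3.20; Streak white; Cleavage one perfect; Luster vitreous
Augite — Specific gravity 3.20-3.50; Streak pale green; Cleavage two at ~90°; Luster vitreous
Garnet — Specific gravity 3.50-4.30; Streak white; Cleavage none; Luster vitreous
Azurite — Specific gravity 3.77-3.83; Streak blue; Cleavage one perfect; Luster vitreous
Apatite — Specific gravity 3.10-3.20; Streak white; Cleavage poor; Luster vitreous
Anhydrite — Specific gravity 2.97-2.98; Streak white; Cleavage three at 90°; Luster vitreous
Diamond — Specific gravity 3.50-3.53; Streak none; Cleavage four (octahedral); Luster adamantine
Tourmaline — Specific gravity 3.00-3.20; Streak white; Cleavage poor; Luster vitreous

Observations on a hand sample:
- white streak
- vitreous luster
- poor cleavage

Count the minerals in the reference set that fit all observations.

White streak: Beryl, Staurolite, Aragonite, Biotite, Garnet, Apatite, Anhydrite, Tourmaline remain.
Vitreous luster: consistent with all remaining minerals.
Poor cleavage excludes Biotite, Garnet, Anhydrite.
Remaining candidates: Apatite, Aragonite, Beryl, Staurolite, Tourmaline.
That is 5 minerals.

5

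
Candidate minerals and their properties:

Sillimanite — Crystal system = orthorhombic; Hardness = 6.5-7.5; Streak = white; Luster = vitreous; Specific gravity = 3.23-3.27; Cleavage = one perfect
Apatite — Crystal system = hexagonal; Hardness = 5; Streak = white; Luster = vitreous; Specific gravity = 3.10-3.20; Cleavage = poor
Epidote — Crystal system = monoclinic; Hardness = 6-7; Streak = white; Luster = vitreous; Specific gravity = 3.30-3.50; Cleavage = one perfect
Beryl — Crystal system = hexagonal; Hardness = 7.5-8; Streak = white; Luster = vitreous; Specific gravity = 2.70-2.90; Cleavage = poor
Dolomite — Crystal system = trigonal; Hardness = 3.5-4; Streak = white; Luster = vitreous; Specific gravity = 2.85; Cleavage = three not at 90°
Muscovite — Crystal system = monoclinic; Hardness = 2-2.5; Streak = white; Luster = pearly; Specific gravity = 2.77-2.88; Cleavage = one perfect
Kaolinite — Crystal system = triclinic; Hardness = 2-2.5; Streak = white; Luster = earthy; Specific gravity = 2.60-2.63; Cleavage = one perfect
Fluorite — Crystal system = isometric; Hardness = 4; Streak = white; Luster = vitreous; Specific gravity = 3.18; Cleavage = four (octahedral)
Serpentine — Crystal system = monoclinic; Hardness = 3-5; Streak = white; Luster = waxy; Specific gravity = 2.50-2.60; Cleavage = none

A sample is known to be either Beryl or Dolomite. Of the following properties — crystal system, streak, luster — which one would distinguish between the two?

Crystal system: Beryl hexagonal, Dolomite trigonal — distinct.
Streak: both white — identical.
Luster: both vitreous — identical.
Only crystal system differs between Beryl and Dolomite among the listed tests.

crystal system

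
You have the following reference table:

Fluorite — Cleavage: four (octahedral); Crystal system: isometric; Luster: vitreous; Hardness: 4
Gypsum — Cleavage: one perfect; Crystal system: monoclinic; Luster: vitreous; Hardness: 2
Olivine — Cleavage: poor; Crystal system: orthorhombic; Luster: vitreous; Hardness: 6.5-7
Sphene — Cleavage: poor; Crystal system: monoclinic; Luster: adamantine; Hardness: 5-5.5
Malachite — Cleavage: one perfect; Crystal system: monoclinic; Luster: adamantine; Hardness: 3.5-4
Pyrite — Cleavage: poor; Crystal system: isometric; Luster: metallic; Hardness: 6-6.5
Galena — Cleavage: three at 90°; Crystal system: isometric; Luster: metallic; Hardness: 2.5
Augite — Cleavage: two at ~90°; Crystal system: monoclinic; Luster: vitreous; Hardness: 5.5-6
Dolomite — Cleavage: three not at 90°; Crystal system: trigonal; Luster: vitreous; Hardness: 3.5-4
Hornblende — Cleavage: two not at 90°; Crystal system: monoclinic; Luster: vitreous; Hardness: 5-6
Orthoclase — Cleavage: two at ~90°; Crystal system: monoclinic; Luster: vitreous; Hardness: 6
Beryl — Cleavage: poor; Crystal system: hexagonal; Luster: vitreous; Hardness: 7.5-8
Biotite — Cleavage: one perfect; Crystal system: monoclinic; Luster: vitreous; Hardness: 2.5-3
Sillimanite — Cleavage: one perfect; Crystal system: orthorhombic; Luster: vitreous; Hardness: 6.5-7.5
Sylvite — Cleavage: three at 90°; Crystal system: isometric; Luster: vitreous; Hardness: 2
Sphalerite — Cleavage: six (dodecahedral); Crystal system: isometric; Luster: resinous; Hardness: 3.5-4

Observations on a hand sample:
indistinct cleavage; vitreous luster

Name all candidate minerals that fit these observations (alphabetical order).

Beryl, Olivine

Indistinct cleavage: Olivine, Sphene, Pyrite, Beryl remain.
Vitreous luster excludes Sphene, Pyrite.
Consistent with every observation: Beryl, Olivine.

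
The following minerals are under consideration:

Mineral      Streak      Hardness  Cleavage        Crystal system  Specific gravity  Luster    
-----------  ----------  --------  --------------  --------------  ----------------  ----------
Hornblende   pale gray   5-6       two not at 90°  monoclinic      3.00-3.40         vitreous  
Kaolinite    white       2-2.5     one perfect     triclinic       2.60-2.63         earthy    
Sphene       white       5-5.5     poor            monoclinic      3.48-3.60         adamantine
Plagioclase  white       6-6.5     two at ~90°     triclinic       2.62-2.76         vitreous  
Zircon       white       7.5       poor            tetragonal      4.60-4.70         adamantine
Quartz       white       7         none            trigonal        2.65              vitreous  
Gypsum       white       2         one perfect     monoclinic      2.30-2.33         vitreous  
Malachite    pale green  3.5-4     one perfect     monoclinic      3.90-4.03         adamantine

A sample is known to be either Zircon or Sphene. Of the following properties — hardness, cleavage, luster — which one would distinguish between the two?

Hardness: Zircon 7.5, Sphene 5-5.5 — these differ.
Cleavage: both poor — no difference.
Luster: both adamantine — no difference.
Hardness is the diagnostic property here.

hardness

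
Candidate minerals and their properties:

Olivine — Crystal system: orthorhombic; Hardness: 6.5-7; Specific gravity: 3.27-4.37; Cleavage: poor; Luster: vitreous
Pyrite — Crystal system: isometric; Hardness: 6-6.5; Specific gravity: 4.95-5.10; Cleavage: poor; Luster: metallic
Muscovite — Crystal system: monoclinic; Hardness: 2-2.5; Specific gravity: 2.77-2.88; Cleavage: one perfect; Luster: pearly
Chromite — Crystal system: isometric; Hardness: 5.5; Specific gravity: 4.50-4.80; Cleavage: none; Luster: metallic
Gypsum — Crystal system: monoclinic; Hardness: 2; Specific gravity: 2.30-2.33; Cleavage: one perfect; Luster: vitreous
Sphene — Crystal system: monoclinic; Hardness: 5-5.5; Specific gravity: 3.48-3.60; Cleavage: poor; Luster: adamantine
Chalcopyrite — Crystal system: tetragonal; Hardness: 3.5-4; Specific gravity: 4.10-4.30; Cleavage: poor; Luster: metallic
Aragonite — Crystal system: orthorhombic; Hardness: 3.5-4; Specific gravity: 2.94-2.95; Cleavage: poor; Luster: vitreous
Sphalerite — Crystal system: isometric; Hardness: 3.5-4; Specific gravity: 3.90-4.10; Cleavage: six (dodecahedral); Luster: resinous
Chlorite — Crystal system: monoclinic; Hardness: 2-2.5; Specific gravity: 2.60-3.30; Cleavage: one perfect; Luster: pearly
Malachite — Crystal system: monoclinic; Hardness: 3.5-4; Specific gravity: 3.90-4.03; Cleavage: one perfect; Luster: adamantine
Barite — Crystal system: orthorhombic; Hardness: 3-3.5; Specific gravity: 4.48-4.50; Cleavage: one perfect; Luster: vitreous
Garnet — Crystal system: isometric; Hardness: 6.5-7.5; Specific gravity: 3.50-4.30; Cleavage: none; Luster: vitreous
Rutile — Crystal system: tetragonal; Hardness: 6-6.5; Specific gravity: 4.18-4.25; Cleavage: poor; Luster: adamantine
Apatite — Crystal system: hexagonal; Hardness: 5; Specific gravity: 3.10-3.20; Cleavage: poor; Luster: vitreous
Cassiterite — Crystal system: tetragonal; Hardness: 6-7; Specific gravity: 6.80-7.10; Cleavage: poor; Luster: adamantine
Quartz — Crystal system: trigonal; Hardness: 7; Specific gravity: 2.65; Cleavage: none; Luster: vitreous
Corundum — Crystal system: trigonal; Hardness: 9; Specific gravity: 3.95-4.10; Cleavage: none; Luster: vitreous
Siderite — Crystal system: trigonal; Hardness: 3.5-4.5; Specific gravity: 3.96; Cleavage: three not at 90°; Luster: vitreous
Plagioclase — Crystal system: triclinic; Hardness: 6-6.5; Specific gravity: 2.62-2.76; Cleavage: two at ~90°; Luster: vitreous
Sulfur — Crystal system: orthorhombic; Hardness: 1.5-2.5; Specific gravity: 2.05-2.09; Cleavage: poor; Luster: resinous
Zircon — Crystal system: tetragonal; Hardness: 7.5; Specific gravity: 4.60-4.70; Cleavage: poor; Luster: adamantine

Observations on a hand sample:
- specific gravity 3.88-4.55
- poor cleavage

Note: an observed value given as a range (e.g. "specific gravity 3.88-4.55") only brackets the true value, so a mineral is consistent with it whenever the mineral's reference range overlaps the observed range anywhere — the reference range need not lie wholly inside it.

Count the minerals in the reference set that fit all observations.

Specific gravity 3.88-4.55: leaves Olivine, Chromite, Chalcopyrite, Sphalerite, Malachite, Barite, Garnet, Rutile, Corundum, Siderite.
Poor cleavage: leaves Olivine, Chalcopyrite, Rutile.
Consistent with every observation: Chalcopyrite, Olivine, Rutile.
That is 3 minerals.

3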